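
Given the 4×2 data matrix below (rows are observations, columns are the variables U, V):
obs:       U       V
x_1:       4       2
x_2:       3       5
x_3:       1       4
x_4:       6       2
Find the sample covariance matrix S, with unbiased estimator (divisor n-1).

Step 1 — column means:
  mean(U) = (4 + 3 + 1 + 6) / 4 = 14/4 = 3.5
  mean(V) = (2 + 5 + 4 + 2) / 4 = 13/4 = 3.25

Step 2 — sample covariance S[i,j] = (1/(n-1)) · Σ_k (x_{k,i} - mean_i) · (x_{k,j} - mean_j), with n-1 = 3.
  S[U,U] = ((0.5)·(0.5) + (-0.5)·(-0.5) + (-2.5)·(-2.5) + (2.5)·(2.5)) / 3 = 13/3 = 4.3333
  S[U,V] = ((0.5)·(-1.25) + (-0.5)·(1.75) + (-2.5)·(0.75) + (2.5)·(-1.25)) / 3 = -6.5/3 = -2.1667
  S[V,V] = ((-1.25)·(-1.25) + (1.75)·(1.75) + (0.75)·(0.75) + (-1.25)·(-1.25)) / 3 = 6.75/3 = 2.25

S is symmetric (S[j,i] = S[i,j]). Assembling:

S = [[4.3333, -2.1667],
 [-2.1667, 2.25]]


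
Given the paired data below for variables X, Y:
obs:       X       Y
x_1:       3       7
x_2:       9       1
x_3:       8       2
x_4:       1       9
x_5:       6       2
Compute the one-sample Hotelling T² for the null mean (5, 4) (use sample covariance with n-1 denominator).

Step 1 — sample mean vector:
  mean(X) = (3 + 9 + 8 + 1 + 6) / 5 = 27/5 = 5.4
  mean(Y) = (7 + 1 + 2 + 9 + 2) / 5 = 21/5 = 4.2
  x̄ = (5.4, 4.2),  deviation x̄ - mu_0 = (5.4, 4.2) - (5, 4) = (0.4, 0.2).

Step 2 — sample covariance matrix, S[i,j] = (1/(n-1)) · Σ_k (x_{k,i} - mean_i) · (x_{k,j} - mean_j), divisor n-1 = 4:
  S[X,X] = ((-2.4)·(-2.4) + (3.6)·(3.6) + (2.6)·(2.6) + (-4.4)·(-4.4) + (0.6)·(0.6)) / 4 = 45.2/4 = 11.3
  S[X,Y] = ((-2.4)·(2.8) + (3.6)·(-3.2) + (2.6)·(-2.2) + (-4.4)·(4.8) + (0.6)·(-2.2)) / 4 = -46.4/4 = -11.6
  S[Y,Y] = ((2.8)·(2.8) + (-3.2)·(-3.2) + (-2.2)·(-2.2) + (4.8)·(4.8) + (-2.2)·(-2.2)) / 4 = 50.8/4 = 12.7
  S = [[11.3, -11.6],
 [-11.6, 12.7]].

Step 3 — invert S. det(S) = 11.3·12.7 - (-11.6)² = 8.95.
  S^{-1} = (1/det) · [[d, -b], [-b, a]] = [[1.419, 1.2961],
 [1.2961, 1.2626]].

Step 4 — quadratic form (x̄ - mu_0)^T · S^{-1} · (x̄ - mu_0):
  S^{-1} · (x̄ - mu_0) = (0.8268, 0.7709),
  (x̄ - mu_0)^T · [...] = (0.4)·(0.8268) + (0.2)·(0.7709) = 0.4849.

Step 5 — scale by n: T² = 5 · 0.4849 = 2.4246.

T² ≈ 2.4246


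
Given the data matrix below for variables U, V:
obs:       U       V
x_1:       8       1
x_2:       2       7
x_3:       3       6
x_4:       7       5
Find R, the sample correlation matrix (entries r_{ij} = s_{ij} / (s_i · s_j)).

Step 1 — column means:
  mean(U) = (8 + 2 + 3 + 7) / 4 = 20/4 = 5
  mean(V) = (1 + 7 + 6 + 5) / 4 = 19/4 = 4.75

Step 2 — sample variances and covariances s[i,j] = (1/(n-1)) · Σ_k (x_{k,i} - mean_i) · (x_{k,j} - mean_j), with n-1 = 3:
  s[U,U] = ((3)·(3) + (-3)·(-3) + (-2)·(-2) + (2)·(2)) / 3 = 26/3 = 8.6667
  s[U,V] = ((3)·(-3.75) + (-3)·(2.25) + (-2)·(1.25) + (2)·(0.25)) / 3 = -20/3 = -6.6667
  s[V,V] = ((-3.75)·(-3.75) + (2.25)·(2.25) + (1.25)·(1.25) + (0.25)·(0.25)) / 3 = 20.75/3 = 6.9167
  Sample standard deviations s_i = √(s[i,i]):
  s(U) = √(8.6667) = 2.9439
  s(V) = √(6.9167) = 2.63

Step 3 — r_{ij} = s_{ij} / (s_i · s_j):
  r[U,U] = 1 (diagonal).
  r[U,V] = -6.6667 / (2.9439 · 2.63) = -6.6667 / 7.7424 = -0.8611
  r[V,V] = 1 (diagonal).

R is symmetric with unit diagonal. Assembling:

R = [[1, -0.8611],
 [-0.8611, 1]]


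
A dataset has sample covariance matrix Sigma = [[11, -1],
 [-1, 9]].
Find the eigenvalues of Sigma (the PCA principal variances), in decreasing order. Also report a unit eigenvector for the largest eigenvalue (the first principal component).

Step 1 — characteristic polynomial of 2×2 Sigma:
  det(Sigma - λI) = λ² - trace · λ + det = 0.
  trace = 11 + 9 = 20, det = 11·9 - (-1)² = 98.
Step 2 — discriminant:
  Δ = trace² - 4·det = 400 - 392 = 8.
Step 3 — eigenvalues:
  λ = (trace ± √Δ)/2 = (20 ± 2.8284)/2,
  λ_1 = 11.4142,  λ_2 = 8.5858.

Step 4 — unit eigenvector for λ_1: solve (Sigma - λ_1 I)v = 0. First row:
  (11 - 11.4142)·v_x + (-1)·v_y = 0, i.e. (-0.4142)·v_x + (-1)·v_y = 0,
  so v ∝ (b, λ_1 - a) = (-1, 0.4142); multiply by -1 so the first entry is positive: u = (1, -0.4142).
  ||u|| = √((1)² + (-0.4142)²) = √(1.1716) ≈ 1.0824,
  v_1 = u/||u|| ≈ (0.9239, -0.3827) (||v_1|| = 1).

λ_1 = 11.4142,  λ_2 = 8.5858;  v_1 ≈ (0.9239, -0.3827)


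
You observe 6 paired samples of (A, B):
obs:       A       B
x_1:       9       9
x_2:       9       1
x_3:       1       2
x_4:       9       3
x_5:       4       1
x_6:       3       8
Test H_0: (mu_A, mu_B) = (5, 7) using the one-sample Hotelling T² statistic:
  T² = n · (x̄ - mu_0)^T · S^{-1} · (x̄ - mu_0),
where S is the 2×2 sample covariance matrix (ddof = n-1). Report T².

Step 1 — sample mean vector:
  mean(A) = (9 + 9 + 1 + 9 + 4 + 3) / 6 = 35/6 = 5.8333
  mean(B) = (9 + 1 + 2 + 3 + 1 + 8) / 6 = 24/6 = 4
  x̄ = (5.8333, 4),  deviation x̄ - mu_0 = (5.8333, 4) - (5, 7) = (0.8333, -3).

Step 2 — sample covariance matrix, S[i,j] = (1/(n-1)) · Σ_k (x_{k,i} - mean_i) · (x_{k,j} - mean_j), divisor n-1 = 5:
  S[A,A] = ((3.1667)·(3.1667) + (3.1667)·(3.1667) + (-4.8333)·(-4.8333) + (3.1667)·(3.1667) + (-1.8333)·(-1.8333) + (-2.8333)·(-2.8333)) / 5 = 64.8333/5 = 12.9667
  S[A,B] = ((3.1667)·(5) + (3.1667)·(-3) + (-4.8333)·(-2) + (3.1667)·(-1) + (-1.8333)·(-3) + (-2.8333)·(4)) / 5 = 7/5 = 1.4
  S[B,B] = ((5)·(5) + (-3)·(-3) + (-2)·(-2) + (-1)·(-1) + (-3)·(-3) + (4)·(4)) / 5 = 64/5 = 12.8
  S = [[12.9667, 1.4],
 [1.4, 12.8]].

Step 3 — invert S. det(S) = 12.9667·12.8 - (1.4)² = 164.0133.
  S^{-1} = (1/det) · [[d, -b], [-b, a]] = [[0.078, -0.0085],
 [-0.0085, 0.0791]].

Step 4 — quadratic form (x̄ - mu_0)^T · S^{-1} · (x̄ - mu_0):
  S^{-1} · (x̄ - mu_0) = (0.0906, -0.2443),
  (x̄ - mu_0)^T · [...] = (0.8333)·(0.0906) + (-3)·(-0.2443) = 0.8084.

Step 5 — scale by n: T² = 6 · 0.8084 = 4.8504.

T² ≈ 4.8504


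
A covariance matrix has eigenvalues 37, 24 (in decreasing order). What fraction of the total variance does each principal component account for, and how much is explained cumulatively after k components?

Step 1 — total variance = trace(Sigma) = Σ λ_i = 37 + 24 = 61.

Step 2 — fraction explained by component i = λ_i / Σ λ:
  PC1: 37/61 = 0.6066
  PC2: 24/61 = 0.3934

Step 3 — cumulative fraction after k components = (λ_1 + ... + λ_k) / Σ λ:
  k = 1: 37/61 = 0.6066
  k = 2: (37 + 24)/61 = 61/61 = 1

Summary (fraction, with percent):

explained: PC1 0.6066 (60.66%), PC2 0.3934 (39.34%);  cumulative: 0.6066, 1


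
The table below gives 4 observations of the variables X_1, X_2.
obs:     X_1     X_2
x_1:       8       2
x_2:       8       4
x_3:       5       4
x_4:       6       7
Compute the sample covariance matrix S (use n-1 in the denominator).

Step 1 — column means:
  mean(X_1) = (8 + 8 + 5 + 6) / 4 = 27/4 = 6.75
  mean(X_2) = (2 + 4 + 4 + 7) / 4 = 17/4 = 4.25

Step 2 — sample covariance S[i,j] = (1/(n-1)) · Σ_k (x_{k,i} - mean_i) · (x_{k,j} - mean_j), with n-1 = 3.
  S[X_1,X_1] = ((1.25)·(1.25) + (1.25)·(1.25) + (-1.75)·(-1.75) + (-0.75)·(-0.75)) / 3 = 6.75/3 = 2.25
  S[X_1,X_2] = ((1.25)·(-2.25) + (1.25)·(-0.25) + (-1.75)·(-0.25) + (-0.75)·(2.75)) / 3 = -4.75/3 = -1.5833
  S[X_2,X_2] = ((-2.25)·(-2.25) + (-0.25)·(-0.25) + (-0.25)·(-0.25) + (2.75)·(2.75)) / 3 = 12.75/3 = 4.25

S is symmetric (S[j,i] = S[i,j]). Assembling:

S = [[2.25, -1.5833],
 [-1.5833, 4.25]]


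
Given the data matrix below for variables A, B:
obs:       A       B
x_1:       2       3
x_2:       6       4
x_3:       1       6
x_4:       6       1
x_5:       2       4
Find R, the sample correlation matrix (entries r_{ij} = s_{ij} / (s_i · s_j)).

Step 1 — column means:
  mean(A) = (2 + 6 + 1 + 6 + 2) / 5 = 17/5 = 3.4
  mean(B) = (3 + 4 + 6 + 1 + 4) / 5 = 18/5 = 3.6

Step 2 — sample variances and covariances s[i,j] = (1/(n-1)) · Σ_k (x_{k,i} - mean_i) · (x_{k,j} - mean_j), with n-1 = 4:
  s[A,A] = ((-1.4)·(-1.4) + (2.6)·(2.6) + (-2.4)·(-2.4) + (2.6)·(2.6) + (-1.4)·(-1.4)) / 4 = 23.2/4 = 5.8
  s[A,B] = ((-1.4)·(-0.6) + (2.6)·(0.4) + (-2.4)·(2.4) + (2.6)·(-2.6) + (-1.4)·(0.4)) / 4 = -11.2/4 = -2.8
  s[B,B] = ((-0.6)·(-0.6) + (0.4)·(0.4) + (2.4)·(2.4) + (-2.6)·(-2.6) + (0.4)·(0.4)) / 4 = 13.2/4 = 3.3
  Sample standard deviations s_i = √(s[i,i]):
  s(A) = √(5.8) = 2.4083
  s(B) = √(3.3) = 1.8166

Step 3 — r_{ij} = s_{ij} / (s_i · s_j):
  r[A,A] = 1 (diagonal).
  r[A,B] = -2.8 / (2.4083 · 1.8166) = -2.8 / 4.3749 = -0.64
  r[B,B] = 1 (diagonal).

R is symmetric with unit diagonal. Assembling:

R = [[1, -0.64],
 [-0.64, 1]]


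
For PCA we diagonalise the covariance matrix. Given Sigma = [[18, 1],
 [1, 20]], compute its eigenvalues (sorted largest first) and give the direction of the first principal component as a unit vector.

Step 1 — characteristic polynomial of 2×2 Sigma:
  det(Sigma - λI) = λ² - trace · λ + det = 0.
  trace = 18 + 20 = 38, det = 18·20 - (1)² = 359.
Step 2 — discriminant:
  Δ = trace² - 4·det = 1444 - 1436 = 8.
Step 3 — eigenvalues:
  λ = (trace ± √Δ)/2 = (38 ± 2.8284)/2,
  λ_1 = 20.4142,  λ_2 = 17.5858.

Step 4 — unit eigenvector for λ_1: solve (Sigma - λ_1 I)v = 0. First row:
  (18 - 20.4142)·v_x + (1)·v_y = 0, i.e. (-2.4142)·v_x + (1)·v_y = 0,
  so v ∝ (b, λ_1 - a) = (1, 2.4142) = u.
  ||u|| = √((1)² + (2.4142)²) = √(6.8284) ≈ 2.6131,
  v_1 = u/||u|| ≈ (0.3827, 0.9239) (||v_1|| = 1).

λ_1 = 20.4142,  λ_2 = 17.5858;  v_1 ≈ (0.3827, 0.9239)


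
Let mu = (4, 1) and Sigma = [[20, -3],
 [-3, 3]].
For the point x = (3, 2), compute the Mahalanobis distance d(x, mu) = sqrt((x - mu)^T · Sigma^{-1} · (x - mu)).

Step 1 — centre the observation: (x - mu) = (-1, 1).

Step 2 — invert Sigma. det(Sigma) = 20·3 - (-3)² = 51.
  Sigma^{-1} = (1/det) · [[d, -b], [-b, a]] = [[0.0588, 0.0588],
 [0.0588, 0.3922]].

Step 3 — form the quadratic (x - mu)^T · Sigma^{-1} · (x - mu):
  Sigma^{-1} · (x - mu) = (0, 0.3333).
  (x - mu)^T · [Sigma^{-1} · (x - mu)] = (-1)·(0) + (1)·(0.3333) = 0.3333.

Step 4 — take square root: d = √(0.3333) ≈ 0.5774.

d(x, mu) = √(0.3333) ≈ 0.5774


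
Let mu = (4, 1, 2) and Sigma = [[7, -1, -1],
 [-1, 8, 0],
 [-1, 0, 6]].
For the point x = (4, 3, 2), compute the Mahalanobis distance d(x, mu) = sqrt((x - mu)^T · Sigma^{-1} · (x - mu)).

Step 1 — centre the observation: (x - mu) = (0, 2, 0).

Step 2 — invert Sigma (cofactor / det for 3×3, or solve directly):
  Sigma^{-1} = [[0.1491, 0.0186, 0.0248],
 [0.0186, 0.1273, 0.0031],
 [0.0248, 0.0031, 0.1708]].

Step 3 — form the quadratic (x - mu)^T · Sigma^{-1} · (x - mu):
  Sigma^{-1} · (x - mu) = (0.0373, 0.2547, 0.0062).
  (x - mu)^T · [Sigma^{-1} · (x - mu)] = (0)·(0.0373) + (2)·(0.2547) + (0)·(0.0062) = 0.5093.

Step 4 — take square root: d = √(0.5093) ≈ 0.7137.

d(x, mu) = √(0.5093) ≈ 0.7137


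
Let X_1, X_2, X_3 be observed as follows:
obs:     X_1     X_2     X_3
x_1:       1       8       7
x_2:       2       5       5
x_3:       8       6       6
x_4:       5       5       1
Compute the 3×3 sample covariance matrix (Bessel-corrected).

Step 1 — column means:
  mean(X_1) = (1 + 2 + 8 + 5) / 4 = 16/4 = 4
  mean(X_2) = (8 + 5 + 6 + 5) / 4 = 24/4 = 6
  mean(X_3) = (7 + 5 + 6 + 1) / 4 = 19/4 = 4.75

Step 2 — sample covariance S[i,j] = (1/(n-1)) · Σ_k (x_{k,i} - mean_i) · (x_{k,j} - mean_j), with n-1 = 3.
  S[X_1,X_1] = ((-3)·(-3) + (-2)·(-2) + (4)·(4) + (1)·(1)) / 3 = 30/3 = 10
  S[X_1,X_2] = ((-3)·(2) + (-2)·(-1) + (4)·(0) + (1)·(-1)) / 3 = -5/3 = -1.6667
  S[X_1,X_3] = ((-3)·(2.25) + (-2)·(0.25) + (4)·(1.25) + (1)·(-3.75)) / 3 = -6/3 = -2
  S[X_2,X_2] = ((2)·(2) + (-1)·(-1) + (0)·(0) + (-1)·(-1)) / 3 = 6/3 = 2
  S[X_2,X_3] = ((2)·(2.25) + (-1)·(0.25) + (0)·(1.25) + (-1)·(-3.75)) / 3 = 8/3 = 2.6667
  S[X_3,X_3] = ((2.25)·(2.25) + (0.25)·(0.25) + (1.25)·(1.25) + (-3.75)·(-3.75)) / 3 = 20.75/3 = 6.9167

S is symmetric (S[j,i] = S[i,j]). Assembling:

S = [[10, -1.6667, -2],
 [-1.6667, 2, 2.6667],
 [-2, 2.6667, 6.9167]]


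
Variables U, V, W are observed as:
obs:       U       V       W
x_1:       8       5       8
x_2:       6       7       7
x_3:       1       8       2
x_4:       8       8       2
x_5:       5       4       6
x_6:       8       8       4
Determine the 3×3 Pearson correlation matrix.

Step 1 — column means:
  mean(U) = (8 + 6 + 1 + 8 + 5 + 8) / 6 = 36/6 = 6
  mean(V) = (5 + 7 + 8 + 8 + 4 + 8) / 6 = 40/6 = 6.6667
  mean(W) = (8 + 7 + 2 + 2 + 6 + 4) / 6 = 29/6 = 4.8333

Step 2 — sample variances and covariances s[i,j] = (1/(n-1)) · Σ_k (x_{k,i} - mean_i) · (x_{k,j} - mean_j), with n-1 = 5:
  s[U,U] = ((2)·(2) + (0)·(0) + (-5)·(-5) + (2)·(2) + (-1)·(-1) + (2)·(2)) / 5 = 38/5 = 7.6
  s[U,V] = ((2)·(-1.6667) + (0)·(0.3333) + (-5)·(1.3333) + (2)·(1.3333) + (-1)·(-2.6667) + (2)·(1.3333)) / 5 = -2/5 = -0.4
  s[U,W] = ((2)·(3.1667) + (0)·(2.1667) + (-5)·(-2.8333) + (2)·(-2.8333) + (-1)·(1.1667) + (2)·(-0.8333)) / 5 = 12/5 = 2.4
  s[V,V] = ((-1.6667)·(-1.6667) + (0.3333)·(0.3333) + (1.3333)·(1.3333) + (1.3333)·(1.3333) + (-2.6667)·(-2.6667) + (1.3333)·(1.3333)) / 5 = 15.3333/5 = 3.0667
  s[V,W] = ((-1.6667)·(3.1667) + (0.3333)·(2.1667) + (1.3333)·(-2.8333) + (1.3333)·(-2.8333) + (-2.6667)·(1.1667) + (1.3333)·(-0.8333)) / 5 = -16.3333/5 = -3.2667
  s[W,W] = ((3.1667)·(3.1667) + (2.1667)·(2.1667) + (-2.8333)·(-2.8333) + (-2.8333)·(-2.8333) + (1.1667)·(1.1667) + (-0.8333)·(-0.8333)) / 5 = 32.8333/5 = 6.5667
  Sample standard deviations s_i = √(s[i,i]):
  s(U) = √(7.6) = 2.7568
  s(V) = √(3.0667) = 1.7512
  s(W) = √(6.5667) = 2.5626

Step 3 — r_{ij} = s_{ij} / (s_i · s_j):
  r[U,U] = 1 (diagonal).
  r[U,V] = -0.4 / (2.7568 · 1.7512) = -0.4 / 4.8277 = -0.0829
  r[U,W] = 2.4 / (2.7568 · 2.5626) = 2.4 / 7.0645 = 0.3397
  r[V,V] = 1 (diagonal).
  r[V,W] = -3.2667 / (1.7512 · 2.5626) = -3.2667 / 4.4875 = -0.7279
  r[W,W] = 1 (diagonal).

R is symmetric with unit diagonal. Assembling:

R = [[1, -0.0829, 0.3397],
 [-0.0829, 1, -0.7279],
 [0.3397, -0.7279, 1]]


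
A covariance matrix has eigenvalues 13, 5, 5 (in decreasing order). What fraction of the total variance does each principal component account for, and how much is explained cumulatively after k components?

Step 1 — total variance = trace(Sigma) = Σ λ_i = 13 + 5 + 5 = 23.

Step 2 — fraction explained by component i = λ_i / Σ λ:
  PC1: 13/23 = 0.5652
  PC2: 5/23 = 0.2174
  PC3: 5/23 = 0.2174

Step 3 — cumulative fraction after k components = (λ_1 + ... + λ_k) / Σ λ:
  k = 1: 13/23 = 0.5652
  k = 2: (13 + 5)/23 = 18/23 = 0.7826
  k = 3: (13 + 5 + 5)/23 = 23/23 = 1

Summary (fraction, with percent):

explained: PC1 0.5652 (56.52%), PC2 0.2174 (21.74%), PC3 0.2174 (21.74%);  cumulative: 0.5652, 0.7826, 1


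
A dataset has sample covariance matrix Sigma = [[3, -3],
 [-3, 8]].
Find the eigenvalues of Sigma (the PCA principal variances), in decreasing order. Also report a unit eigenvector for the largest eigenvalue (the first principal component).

Step 1 — characteristic polynomial of 2×2 Sigma:
  det(Sigma - λI) = λ² - trace · λ + det = 0.
  trace = 3 + 8 = 11, det = 3·8 - (-3)² = 15.
Step 2 — discriminant:
  Δ = trace² - 4·det = 121 - 60 = 61.
Step 3 — eigenvalues:
  λ = (trace ± √Δ)/2 = (11 ± 7.8102)/2,
  λ_1 = 9.4051,  λ_2 = 1.5949.

Step 4 — unit eigenvector for λ_1: solve (Sigma - λ_1 I)v = 0. First row:
  (3 - 9.4051)·v_x + (-3)·v_y = 0, i.e. (-6.4051)·v_x + (-3)·v_y = 0,
  so v ∝ (b, λ_1 - a) = (-3, 6.4051); multiply by -1 so the first entry is positive: u = (3, -6.4051).
  ||u|| = √((3)² + (-6.4051)²) = √(50.0256) ≈ 7.0729,
  v_1 = u/||u|| ≈ (0.4242, -0.9056) (||v_1|| = 1).

λ_1 = 9.4051,  λ_2 = 1.5949;  v_1 ≈ (0.4242, -0.9056)


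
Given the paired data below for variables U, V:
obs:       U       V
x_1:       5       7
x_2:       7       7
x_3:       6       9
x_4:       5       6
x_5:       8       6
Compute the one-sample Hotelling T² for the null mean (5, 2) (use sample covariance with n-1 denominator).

Step 1 — sample mean vector:
  mean(U) = (5 + 7 + 6 + 5 + 8) / 5 = 31/5 = 6.2
  mean(V) = (7 + 7 + 9 + 6 + 6) / 5 = 35/5 = 7
  x̄ = (6.2, 7),  deviation x̄ - mu_0 = (6.2, 7) - (5, 2) = (1.2, 5).

Step 2 — sample covariance matrix, S[i,j] = (1/(n-1)) · Σ_k (x_{k,i} - mean_i) · (x_{k,j} - mean_j), divisor n-1 = 4:
  S[U,U] = ((-1.2)·(-1.2) + (0.8)·(0.8) + (-0.2)·(-0.2) + (-1.2)·(-1.2) + (1.8)·(1.8)) / 4 = 6.8/4 = 1.7
  S[U,V] = ((-1.2)·(0) + (0.8)·(0) + (-0.2)·(2) + (-1.2)·(-1) + (1.8)·(-1)) / 4 = -1/4 = -0.25
  S[V,V] = ((0)·(0) + (0)·(0) + (2)·(2) + (-1)·(-1) + (-1)·(-1)) / 4 = 6/4 = 1.5
  S = [[1.7, -0.25],
 [-0.25, 1.5]].

Step 3 — invert S. det(S) = 1.7·1.5 - (-0.25)² = 2.4875.
  S^{-1} = (1/det) · [[d, -b], [-b, a]] = [[0.603, 0.1005],
 [0.1005, 0.6834]].

Step 4 — quadratic form (x̄ - mu_0)^T · S^{-1} · (x̄ - mu_0):
  S^{-1} · (x̄ - mu_0) = (1.2261, 3.5377),
  (x̄ - mu_0)^T · [...] = (1.2)·(1.2261) + (5)·(3.5377) = 19.1598.

Step 5 — scale by n: T² = 5 · 19.1598 = 95.799.

T² ≈ 95.799


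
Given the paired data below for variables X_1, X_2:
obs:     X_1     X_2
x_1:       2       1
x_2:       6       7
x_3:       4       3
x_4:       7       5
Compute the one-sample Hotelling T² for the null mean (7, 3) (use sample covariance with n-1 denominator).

Step 1 — sample mean vector:
  mean(X_1) = (2 + 6 + 4 + 7) / 4 = 19/4 = 4.75
  mean(X_2) = (1 + 7 + 3 + 5) / 4 = 16/4 = 4
  x̄ = (4.75, 4),  deviation x̄ - mu_0 = (4.75, 4) - (7, 3) = (-2.25, 1).

Step 2 — sample covariance matrix, S[i,j] = (1/(n-1)) · Σ_k (x_{k,i} - mean_i) · (x_{k,j} - mean_j), divisor n-1 = 3:
  S[X_1,X_1] = ((-2.75)·(-2.75) + (1.25)·(1.25) + (-0.75)·(-0.75) + (2.25)·(2.25)) / 3 = 14.75/3 = 4.9167
  S[X_1,X_2] = ((-2.75)·(-3) + (1.25)·(3) + (-0.75)·(-1) + (2.25)·(1)) / 3 = 15/3 = 5
  S[X_2,X_2] = ((-3)·(-3) + (3)·(3) + (-1)·(-1) + (1)·(1)) / 3 = 20/3 = 6.6667
  S = [[4.9167, 5],
 [5, 6.6667]].

Step 3 — invert S. det(S) = 4.9167·6.6667 - (5)² = 7.7778.
  S^{-1} = (1/det) · [[d, -b], [-b, a]] = [[0.8571, -0.6429],
 [-0.6429, 0.6321]].

Step 4 — quadratic form (x̄ - mu_0)^T · S^{-1} · (x̄ - mu_0):
  S^{-1} · (x̄ - mu_0) = (-2.5714, 2.0786),
  (x̄ - mu_0)^T · [...] = (-2.25)·(-2.5714) + (1)·(2.0786) = 7.8643.

Step 5 — scale by n: T² = 4 · 7.8643 = 31.4571.

T² ≈ 31.4571


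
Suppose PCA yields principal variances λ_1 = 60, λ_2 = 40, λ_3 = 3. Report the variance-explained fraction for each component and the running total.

Step 1 — total variance = trace(Sigma) = Σ λ_i = 60 + 40 + 3 = 103.

Step 2 — fraction explained by component i = λ_i / Σ λ:
  PC1: 60/103 = 0.5825
  PC2: 40/103 = 0.3883
  PC3: 3/103 = 0.0291

Step 3 — cumulative fraction after k components = (λ_1 + ... + λ_k) / Σ λ:
  k = 1: 60/103 = 0.5825
  k = 2: (60 + 40)/103 = 100/103 = 0.9709
  k = 3: (60 + 40 + 3)/103 = 103/103 = 1

Summary (fraction, with percent):

explained: PC1 0.5825 (58.25%), PC2 0.3883 (38.83%), PC3 0.0291 (2.91%);  cumulative: 0.5825, 0.9709, 1


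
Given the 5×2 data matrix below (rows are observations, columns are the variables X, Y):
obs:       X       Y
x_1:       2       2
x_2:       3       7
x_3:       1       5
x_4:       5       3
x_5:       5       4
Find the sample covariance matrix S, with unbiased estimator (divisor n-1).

Step 1 — column means:
  mean(X) = (2 + 3 + 1 + 5 + 5) / 5 = 16/5 = 3.2
  mean(Y) = (2 + 7 + 5 + 3 + 4) / 5 = 21/5 = 4.2

Step 2 — sample covariance S[i,j] = (1/(n-1)) · Σ_k (x_{k,i} - mean_i) · (x_{k,j} - mean_j), with n-1 = 4.
  S[X,X] = ((-1.2)·(-1.2) + (-0.2)·(-0.2) + (-2.2)·(-2.2) + (1.8)·(1.8) + (1.8)·(1.8)) / 4 = 12.8/4 = 3.2
  S[X,Y] = ((-1.2)·(-2.2) + (-0.2)·(2.8) + (-2.2)·(0.8) + (1.8)·(-1.2) + (1.8)·(-0.2)) / 4 = -2.2/4 = -0.55
  S[Y,Y] = ((-2.2)·(-2.2) + (2.8)·(2.8) + (0.8)·(0.8) + (-1.2)·(-1.2) + (-0.2)·(-0.2)) / 4 = 14.8/4 = 3.7

S is symmetric (S[j,i] = S[i,j]). Assembling:

S = [[3.2, -0.55],
 [-0.55, 3.7]]


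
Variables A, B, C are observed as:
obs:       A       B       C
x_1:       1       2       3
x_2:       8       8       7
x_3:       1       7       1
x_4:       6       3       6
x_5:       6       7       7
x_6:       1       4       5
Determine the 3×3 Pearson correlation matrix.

Step 1 — column means:
  mean(A) = (1 + 8 + 1 + 6 + 6 + 1) / 6 = 23/6 = 3.8333
  mean(B) = (2 + 8 + 7 + 3 + 7 + 4) / 6 = 31/6 = 5.1667
  mean(C) = (3 + 7 + 1 + 6 + 7 + 5) / 6 = 29/6 = 4.8333

Step 2 — sample variances and covariances s[i,j] = (1/(n-1)) · Σ_k (x_{k,i} - mean_i) · (x_{k,j} - mean_j), with n-1 = 5:
  s[A,A] = ((-2.8333)·(-2.8333) + (4.1667)·(4.1667) + (-2.8333)·(-2.8333) + (2.1667)·(2.1667) + (2.1667)·(2.1667) + (-2.8333)·(-2.8333)) / 5 = 50.8333/5 = 10.1667
  s[A,B] = ((-2.8333)·(-3.1667) + (4.1667)·(2.8333) + (-2.8333)·(1.8333) + (2.1667)·(-2.1667) + (2.1667)·(1.8333) + (-2.8333)·(-1.1667)) / 5 = 18.1667/5 = 3.6333
  s[A,C] = ((-2.8333)·(-1.8333) + (4.1667)·(2.1667) + (-2.8333)·(-3.8333) + (2.1667)·(1.1667) + (2.1667)·(2.1667) + (-2.8333)·(0.1667)) / 5 = 31.8333/5 = 6.3667
  s[B,B] = ((-3.1667)·(-3.1667) + (2.8333)·(2.8333) + (1.8333)·(1.8333) + (-2.1667)·(-2.1667) + (1.8333)·(1.8333) + (-1.1667)·(-1.1667)) / 5 = 30.8333/5 = 6.1667
  s[B,C] = ((-3.1667)·(-1.8333) + (2.8333)·(2.1667) + (1.8333)·(-3.8333) + (-2.1667)·(1.1667) + (1.8333)·(2.1667) + (-1.1667)·(0.1667)) / 5 = 6.1667/5 = 1.2333
  s[C,C] = ((-1.8333)·(-1.8333) + (2.1667)·(2.1667) + (-3.8333)·(-3.8333) + (1.1667)·(1.1667) + (2.1667)·(2.1667) + (0.1667)·(0.1667)) / 5 = 28.8333/5 = 5.7667
  Sample standard deviations s_i = √(s[i,i]):
  s(A) = √(10.1667) = 3.1885
  s(B) = √(6.1667) = 2.4833
  s(C) = √(5.7667) = 2.4014

Step 3 — r_{ij} = s_{ij} / (s_i · s_j):
  r[A,A] = 1 (diagonal).
  r[A,B] = 3.6333 / (3.1885 · 2.4833) = 3.6333 / 7.918 = 0.4589
  r[A,C] = 6.3667 / (3.1885 · 2.4014) = 6.3667 / 7.6569 = 0.8315
  r[B,B] = 1 (diagonal).
  r[B,C] = 1.2333 / (2.4833 · 2.4014) = 1.2333 / 5.9633 = 0.2068
  r[C,C] = 1 (diagonal).

R is symmetric with unit diagonal. Assembling:

R = [[1, 0.4589, 0.8315],
 [0.4589, 1, 0.2068],
 [0.8315, 0.2068, 1]]


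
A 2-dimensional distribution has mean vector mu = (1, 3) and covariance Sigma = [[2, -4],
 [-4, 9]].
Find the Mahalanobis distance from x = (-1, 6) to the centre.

Step 1 — centre the observation: (x - mu) = (-2, 3).

Step 2 — invert Sigma. det(Sigma) = 2·9 - (-4)² = 2.
  Sigma^{-1} = (1/det) · [[d, -b], [-b, a]] = [[4.5, 2],
 [2, 1]].

Step 3 — form the quadratic (x - mu)^T · Sigma^{-1} · (x - mu):
  Sigma^{-1} · (x - mu) = (-3, -1).
  (x - mu)^T · [Sigma^{-1} · (x - mu)] = (-2)·(-3) + (3)·(-1) = 3.

Step 4 — take square root: d = √(3) ≈ 1.7321.

d(x, mu) = √(3) ≈ 1.7321


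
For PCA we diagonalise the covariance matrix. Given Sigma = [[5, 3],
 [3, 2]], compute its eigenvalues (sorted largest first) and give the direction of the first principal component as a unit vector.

Step 1 — characteristic polynomial of 2×2 Sigma:
  det(Sigma - λI) = λ² - trace · λ + det = 0.
  trace = 5 + 2 = 7, det = 5·2 - (3)² = 1.
Step 2 — discriminant:
  Δ = trace² - 4·det = 49 - 4 = 45.
Step 3 — eigenvalues:
  λ = (trace ± √Δ)/2 = (7 ± 6.7082)/2,
  λ_1 = 6.8541,  λ_2 = 0.1459.

Step 4 — unit eigenvector for λ_1: solve (Sigma - λ_1 I)v = 0. First row:
  (5 - 6.8541)·v_x + (3)·v_y = 0, i.e. (-1.8541)·v_x + (3)·v_y = 0,
  so v ∝ (b, λ_1 - a) = (3, 1.8541) = u.
  ||u|| = √((3)² + (1.8541)²) = √(12.4377) ≈ 3.5267,
  v_1 = u/||u|| ≈ (0.8507, 0.5257) (||v_1|| = 1).

λ_1 = 6.8541,  λ_2 = 0.1459;  v_1 ≈ (0.8507, 0.5257)


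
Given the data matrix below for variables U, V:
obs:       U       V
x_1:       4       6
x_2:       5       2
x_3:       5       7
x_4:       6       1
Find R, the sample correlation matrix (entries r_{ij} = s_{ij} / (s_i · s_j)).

Step 1 — column means:
  mean(U) = (4 + 5 + 5 + 6) / 4 = 20/4 = 5
  mean(V) = (6 + 2 + 7 + 1) / 4 = 16/4 = 4

Step 2 — sample variances and covariances s[i,j] = (1/(n-1)) · Σ_k (x_{k,i} - mean_i) · (x_{k,j} - mean_j), with n-1 = 3:
  s[U,U] = ((-1)·(-1) + (0)·(0) + (0)·(0) + (1)·(1)) / 3 = 2/3 = 0.6667
  s[U,V] = ((-1)·(2) + (0)·(-2) + (0)·(3) + (1)·(-3)) / 3 = -5/3 = -1.6667
  s[V,V] = ((2)·(2) + (-2)·(-2) + (3)·(3) + (-3)·(-3)) / 3 = 26/3 = 8.6667
  Sample standard deviations s_i = √(s[i,i]):
  s(U) = √(0.6667) = 0.8165
  s(V) = √(8.6667) = 2.9439

Step 3 — r_{ij} = s_{ij} / (s_i · s_j):
  r[U,U] = 1 (diagonal).
  r[U,V] = -1.6667 / (0.8165 · 2.9439) = -1.6667 / 2.4037 = -0.6934
  r[V,V] = 1 (diagonal).

R is symmetric with unit diagonal. Assembling:

R = [[1, -0.6934],
 [-0.6934, 1]]


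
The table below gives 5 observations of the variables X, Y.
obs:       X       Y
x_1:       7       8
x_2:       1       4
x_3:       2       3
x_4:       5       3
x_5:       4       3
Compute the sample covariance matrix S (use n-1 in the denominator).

Step 1 — column means:
  mean(X) = (7 + 1 + 2 + 5 + 4) / 5 = 19/5 = 3.8
  mean(Y) = (8 + 4 + 3 + 3 + 3) / 5 = 21/5 = 4.2

Step 2 — sample covariance S[i,j] = (1/(n-1)) · Σ_k (x_{k,i} - mean_i) · (x_{k,j} - mean_j), with n-1 = 4.
  S[X,X] = ((3.2)·(3.2) + (-2.8)·(-2.8) + (-1.8)·(-1.8) + (1.2)·(1.2) + (0.2)·(0.2)) / 4 = 22.8/4 = 5.7
  S[X,Y] = ((3.2)·(3.8) + (-2.8)·(-0.2) + (-1.8)·(-1.2) + (1.2)·(-1.2) + (0.2)·(-1.2)) / 4 = 13.2/4 = 3.3
  S[Y,Y] = ((3.8)·(3.8) + (-0.2)·(-0.2) + (-1.2)·(-1.2) + (-1.2)·(-1.2) + (-1.2)·(-1.2)) / 4 = 18.8/4 = 4.7

S is symmetric (S[j,i] = S[i,j]). Assembling:

S = [[5.7, 3.3],
 [3.3, 4.7]]


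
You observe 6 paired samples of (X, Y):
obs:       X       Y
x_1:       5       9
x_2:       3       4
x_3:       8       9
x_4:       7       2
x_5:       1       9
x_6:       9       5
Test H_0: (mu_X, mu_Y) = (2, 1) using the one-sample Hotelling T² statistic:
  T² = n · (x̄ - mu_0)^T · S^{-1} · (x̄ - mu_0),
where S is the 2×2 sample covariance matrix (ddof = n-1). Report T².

Step 1 — sample mean vector:
  mean(X) = (5 + 3 + 8 + 7 + 1 + 9) / 6 = 33/6 = 5.5
  mean(Y) = (9 + 4 + 9 + 2 + 9 + 5) / 6 = 38/6 = 6.3333
  x̄ = (5.5, 6.3333),  deviation x̄ - mu_0 = (5.5, 6.3333) - (2, 1) = (3.5, 5.3333).

Step 2 — sample covariance matrix, S[i,j] = (1/(n-1)) · Σ_k (x_{k,i} - mean_i) · (x_{k,j} - mean_j), divisor n-1 = 5:
  S[X,X] = ((-0.5)·(-0.5) + (-2.5)·(-2.5) + (2.5)·(2.5) + (1.5)·(1.5) + (-4.5)·(-4.5) + (3.5)·(3.5)) / 5 = 47.5/5 = 9.5
  S[X,Y] = ((-0.5)·(2.6667) + (-2.5)·(-2.3333) + (2.5)·(2.6667) + (1.5)·(-4.3333) + (-4.5)·(2.6667) + (3.5)·(-1.3333)) / 5 = -12/5 = -2.4
  S[Y,Y] = ((2.6667)·(2.6667) + (-2.3333)·(-2.3333) + (2.6667)·(2.6667) + (-4.3333)·(-4.3333) + (2.6667)·(2.6667) + (-1.3333)·(-1.3333)) / 5 = 47.3333/5 = 9.4667
  S = [[9.5, -2.4],
 [-2.4, 9.4667]].

Step 3 — invert S. det(S) = 9.5·9.4667 - (-2.4)² = 84.1733.
  S^{-1} = (1/det) · [[d, -b], [-b, a]] = [[0.1125, 0.0285],
 [0.0285, 0.1129]].

Step 4 — quadratic form (x̄ - mu_0)^T · S^{-1} · (x̄ - mu_0):
  S^{-1} · (x̄ - mu_0) = (0.5457, 0.7017),
  (x̄ - mu_0)^T · [...] = (3.5)·(0.5457) + (5.3333)·(0.7017) = 5.6525.

Step 5 — scale by n: T² = 6 · 5.6525 = 33.9149.

T² ≈ 33.9149


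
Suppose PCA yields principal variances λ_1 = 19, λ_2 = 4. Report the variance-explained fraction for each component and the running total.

Step 1 — total variance = trace(Sigma) = Σ λ_i = 19 + 4 = 23.

Step 2 — fraction explained by component i = λ_i / Σ λ:
  PC1: 19/23 = 0.8261
  PC2: 4/23 = 0.1739

Step 3 — cumulative fraction after k components = (λ_1 + ... + λ_k) / Σ λ:
  k = 1: 19/23 = 0.8261
  k = 2: (19 + 4)/23 = 23/23 = 1

Summary (fraction, with percent):

explained: PC1 0.8261 (82.61%), PC2 0.1739 (17.39%);  cumulative: 0.8261, 1


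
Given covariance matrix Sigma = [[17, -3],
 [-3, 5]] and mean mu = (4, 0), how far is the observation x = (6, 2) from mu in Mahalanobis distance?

Step 1 — centre the observation: (x - mu) = (2, 2).

Step 2 — invert Sigma. det(Sigma) = 17·5 - (-3)² = 76.
  Sigma^{-1} = (1/det) · [[d, -b], [-b, a]] = [[0.0658, 0.0395],
 [0.0395, 0.2237]].

Step 3 — form the quadratic (x - mu)^T · Sigma^{-1} · (x - mu):
  Sigma^{-1} · (x - mu) = (0.2105, 0.5263).
  (x - mu)^T · [Sigma^{-1} · (x - mu)] = (2)·(0.2105) + (2)·(0.5263) = 1.4737.

Step 4 — take square root: d = √(1.4737) ≈ 1.214.

d(x, mu) = √(1.4737) ≈ 1.214


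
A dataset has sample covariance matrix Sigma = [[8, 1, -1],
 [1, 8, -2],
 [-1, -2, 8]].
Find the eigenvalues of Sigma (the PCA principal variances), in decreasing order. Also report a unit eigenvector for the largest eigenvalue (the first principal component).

Step 1 — characteristic polynomial p(λ) = det(λI - Sigma) = λ³ - tr·λ² + c_1·λ - det, where tr = trace, c_1 = sum of the principal 2×2 minors, det = det(Sigma):
  tr = 8 + 8 + 8 = 24,
  c_1 = (8·8 - (1)²) + (8·8 - (-1)²) + (8·8 - (-2)²) = 63 + 63 + 60 = 186,
  det = 8·(8·8 - (-2)²) - (1)·((1)·8 - (-2)·(-1)) + (-1)·((1)·(-2) - 8·(-1)) = 8·(60) - (1)·(6) + (-1)·(6) = 468.
  So p(λ) = λ³ - 24λ² + 186λ - 468.
Step 2 — look for an integer root (rational root theorem: any rational root is an integer divisor of 468). Testing λ = 6:
  p(6) = 216 - 864 + 1116 - 468 = 0  ✓
  Dividing out (λ - 6): p(λ) = (λ - 6)(λ² - 18λ + 78).
Step 3 — remaining eigenvalues from the quadratic λ² - 18λ + 78 = 0:
  Δ = 18² - 4·78 = 324 - 312 = 12,  λ = (18 ± √12)/2 = (18 ± 3.4641)/2 ≈ 10.7321 or 7.2679.
  Sorted: λ_1 = 10.7321,  λ_2 = 7.2679,  λ_3 = 6  (check: sum = 24 = tr ✓).

Step 4 — unit eigenvector for λ_1 ≈ 10.7321: v spans the null space of (Sigma - λ_1 I), whose rows are
  r_1 = (-2.7321, 1, -1),  r_2 = (1, -2.7321, -2),  r_3 = (-1, -2, -2.7321).
  v is orthogonal to every row, so take v ∝ r_1 × r_2 = ((1)·(-2) - (-1)·(-2.7321), (-1)·(1) - (-2.7321)·(-2), (-2.7321)·(-2.7321) - (1)·(1)) ≈ (-4.7321, -6.4641, 6.4641).
  Rescale (multiply by -1 so the first nonzero entry is positive): u = (4.7321, 6.4641, -6.4641).
  ||u|| = √((4.7321)² + (6.4641)² + (-6.4641)²) = √(105.9615) ≈ 10.2938,  v_1 = u/||u|| ≈ (0.4597, 0.628, -0.628) (||v_1|| = 1).

λ_1 = 10.7321,  λ_2 = 7.2679,  λ_3 = 6;  v_1 ≈ (0.4597, 0.628, -0.628)


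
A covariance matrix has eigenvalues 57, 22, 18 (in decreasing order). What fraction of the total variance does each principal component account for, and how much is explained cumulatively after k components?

Step 1 — total variance = trace(Sigma) = Σ λ_i = 57 + 22 + 18 = 97.

Step 2 — fraction explained by component i = λ_i / Σ λ:
  PC1: 57/97 = 0.5876
  PC2: 22/97 = 0.2268
  PC3: 18/97 = 0.1856

Step 3 — cumulative fraction after k components = (λ_1 + ... + λ_k) / Σ λ:
  k = 1: 57/97 = 0.5876
  k = 2: (57 + 22)/97 = 79/97 = 0.8144
  k = 3: (57 + 22 + 18)/97 = 97/97 = 1

Summary (fraction, with percent):

explained: PC1 0.5876 (58.76%), PC2 0.2268 (22.68%), PC3 0.1856 (18.56%);  cumulative: 0.5876, 0.8144, 1


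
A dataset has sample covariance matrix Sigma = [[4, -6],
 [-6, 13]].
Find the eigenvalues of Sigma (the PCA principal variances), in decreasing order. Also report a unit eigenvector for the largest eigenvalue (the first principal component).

Step 1 — characteristic polynomial of 2×2 Sigma:
  det(Sigma - λI) = λ² - trace · λ + det = 0.
  trace = 4 + 13 = 17, det = 4·13 - (-6)² = 16.
Step 2 — discriminant:
  Δ = trace² - 4·det = 289 - 64 = 225.
Step 3 — eigenvalues:
  λ = (trace ± √Δ)/2 = (17 ± 15)/2,
  λ_1 = 16,  λ_2 = 1.

Step 4 — unit eigenvector for λ_1: solve (Sigma - λ_1 I)v = 0. First row:
  (4 - 16)·v_x + (-6)·v_y = 0, i.e. (-12)·v_x + (-6)·v_y = 0,
  so v ∝ (b, λ_1 - a) = (-6, 12); multiply by -1 so the first entry is positive: u = (6, -12).
  ||u|| = √((6)² + (-12)²) = √(180) ≈ 13.4164,
  v_1 = u/||u|| ≈ (0.4472, -0.8944) (||v_1|| = 1).

λ_1 = 16,  λ_2 = 1;  v_1 ≈ (0.4472, -0.8944)


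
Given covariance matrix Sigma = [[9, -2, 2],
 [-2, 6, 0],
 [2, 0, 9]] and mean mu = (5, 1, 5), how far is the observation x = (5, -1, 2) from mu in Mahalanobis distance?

Step 1 — centre the observation: (x - mu) = (0, -2, -3).

Step 2 — invert Sigma (cofactor / det for 3×3, or solve directly):
  Sigma^{-1} = [[0.1268, 0.0423, -0.0282],
 [0.0423, 0.1808, -0.0094],
 [-0.0282, -0.0094, 0.1174]].

Step 3 — form the quadratic (x - mu)^T · Sigma^{-1} · (x - mu):
  Sigma^{-1} · (x - mu) = (0, -0.3333, -0.3333).
  (x - mu)^T · [Sigma^{-1} · (x - mu)] = (0)·(0) + (-2)·(-0.3333) + (-3)·(-0.3333) = 1.6667.

Step 4 — take square root: d = √(1.6667) ≈ 1.291.

d(x, mu) = √(1.6667) ≈ 1.291


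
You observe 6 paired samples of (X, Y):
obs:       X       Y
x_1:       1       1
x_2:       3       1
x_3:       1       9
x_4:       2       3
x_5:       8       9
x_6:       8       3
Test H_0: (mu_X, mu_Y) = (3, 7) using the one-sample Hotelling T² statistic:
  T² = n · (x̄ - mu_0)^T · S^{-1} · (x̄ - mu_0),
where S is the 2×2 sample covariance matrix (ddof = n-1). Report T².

Step 1 — sample mean vector:
  mean(X) = (1 + 3 + 1 + 2 + 8 + 8) / 6 = 23/6 = 3.8333
  mean(Y) = (1 + 1 + 9 + 3 + 9 + 3) / 6 = 26/6 = 4.3333
  x̄ = (3.8333, 4.3333),  deviation x̄ - mu_0 = (3.8333, 4.3333) - (3, 7) = (0.8333, -2.6667).

Step 2 — sample covariance matrix, S[i,j] = (1/(n-1)) · Σ_k (x_{k,i} - mean_i) · (x_{k,j} - mean_j), divisor n-1 = 5:
  S[X,X] = ((-2.8333)·(-2.8333) + (-0.8333)·(-0.8333) + (-2.8333)·(-2.8333) + (-1.8333)·(-1.8333) + (4.1667)·(4.1667) + (4.1667)·(4.1667)) / 5 = 54.8333/5 = 10.9667
  S[X,Y] = ((-2.8333)·(-3.3333) + (-0.8333)·(-3.3333) + (-2.8333)·(4.6667) + (-1.8333)·(-1.3333) + (4.1667)·(4.6667) + (4.1667)·(-1.3333)) / 5 = 15.3333/5 = 3.0667
  S[Y,Y] = ((-3.3333)·(-3.3333) + (-3.3333)·(-3.3333) + (4.6667)·(4.6667) + (-1.3333)·(-1.3333) + (4.6667)·(4.6667) + (-1.3333)·(-1.3333)) / 5 = 69.3333/5 = 13.8667
  S = [[10.9667, 3.0667],
 [3.0667, 13.8667]].

Step 3 — invert S. det(S) = 10.9667·13.8667 - (3.0667)² = 142.6667.
  S^{-1} = (1/det) · [[d, -b], [-b, a]] = [[0.0972, -0.0215],
 [-0.0215, 0.0769]].

Step 4 — quadratic form (x̄ - mu_0)^T · S^{-1} · (x̄ - mu_0):
  S^{-1} · (x̄ - mu_0) = (0.1383, -0.2229),
  (x̄ - mu_0)^T · [...] = (0.8333)·(0.1383) + (-2.6667)·(-0.2229) = 0.7097.

Step 5 — scale by n: T² = 6 · 0.7097 = 4.2579.

T² ≈ 4.2579


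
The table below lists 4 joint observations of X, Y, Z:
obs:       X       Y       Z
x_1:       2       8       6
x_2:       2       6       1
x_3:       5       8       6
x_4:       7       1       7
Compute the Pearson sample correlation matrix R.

Step 1 — column means:
  mean(X) = (2 + 2 + 5 + 7) / 4 = 16/4 = 4
  mean(Y) = (8 + 6 + 8 + 1) / 4 = 23/4 = 5.75
  mean(Z) = (6 + 1 + 6 + 7) / 4 = 20/4 = 5

Step 2 — sample variances and covariances s[i,j] = (1/(n-1)) · Σ_k (x_{k,i} - mean_i) · (x_{k,j} - mean_j), with n-1 = 3:
  s[X,X] = ((-2)·(-2) + (-2)·(-2) + (1)·(1) + (3)·(3)) / 3 = 18/3 = 6
  s[X,Y] = ((-2)·(2.25) + (-2)·(0.25) + (1)·(2.25) + (3)·(-4.75)) / 3 = -17/3 = -5.6667
  s[X,Z] = ((-2)·(1) + (-2)·(-4) + (1)·(1) + (3)·(2)) / 3 = 13/3 = 4.3333
  s[Y,Y] = ((2.25)·(2.25) + (0.25)·(0.25) + (2.25)·(2.25) + (-4.75)·(-4.75)) / 3 = 32.75/3 = 10.9167
  s[Y,Z] = ((2.25)·(1) + (0.25)·(-4) + (2.25)·(1) + (-4.75)·(2)) / 3 = -6/3 = -2
  s[Z,Z] = ((1)·(1) + (-4)·(-4) + (1)·(1) + (2)·(2)) / 3 = 22/3 = 7.3333
  Sample standard deviations s_i = √(s[i,i]):
  s(X) = √(6) = 2.4495
  s(Y) = √(10.9167) = 3.304
  s(Z) = √(7.3333) = 2.708

Step 3 — r_{ij} = s_{ij} / (s_i · s_j):
  r[X,X] = 1 (diagonal).
  r[X,Y] = -5.6667 / (2.4495 · 3.304) = -5.6667 / 8.0932 = -0.7002
  r[X,Z] = 4.3333 / (2.4495 · 2.708) = 4.3333 / 6.6332 = 0.6533
  r[Y,Y] = 1 (diagonal).
  r[Y,Z] = -2 / (3.304 · 2.708) = -2 / 8.9474 = -0.2235
  r[Z,Z] = 1 (diagonal).

R is symmetric with unit diagonal. Assembling:

R = [[1, -0.7002, 0.6533],
 [-0.7002, 1, -0.2235],
 [0.6533, -0.2235, 1]]


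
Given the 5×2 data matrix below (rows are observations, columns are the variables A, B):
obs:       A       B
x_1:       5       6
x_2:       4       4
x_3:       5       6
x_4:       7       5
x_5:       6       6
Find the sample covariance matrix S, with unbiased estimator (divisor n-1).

Step 1 — column means:
  mean(A) = (5 + 4 + 5 + 7 + 6) / 5 = 27/5 = 5.4
  mean(B) = (6 + 4 + 6 + 5 + 6) / 5 = 27/5 = 5.4

Step 2 — sample covariance S[i,j] = (1/(n-1)) · Σ_k (x_{k,i} - mean_i) · (x_{k,j} - mean_j), with n-1 = 4.
  S[A,A] = ((-0.4)·(-0.4) + (-1.4)·(-1.4) + (-0.4)·(-0.4) + (1.6)·(1.6) + (0.6)·(0.6)) / 4 = 5.2/4 = 1.3
  S[A,B] = ((-0.4)·(0.6) + (-1.4)·(-1.4) + (-0.4)·(0.6) + (1.6)·(-0.4) + (0.6)·(0.6)) / 4 = 1.2/4 = 0.3
  S[B,B] = ((0.6)·(0.6) + (-1.4)·(-1.4) + (0.6)·(0.6) + (-0.4)·(-0.4) + (0.6)·(0.6)) / 4 = 3.2/4 = 0.8

S is symmetric (S[j,i] = S[i,j]). Assembling:

S = [[1.3, 0.3],
 [0.3, 0.8]]


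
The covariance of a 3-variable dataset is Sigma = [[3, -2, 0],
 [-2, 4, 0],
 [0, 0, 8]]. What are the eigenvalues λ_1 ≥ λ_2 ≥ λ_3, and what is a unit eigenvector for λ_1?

Step 1 — characteristic polynomial p(λ) = det(λI - Sigma) = λ³ - tr·λ² + c_1·λ - det, where tr = trace, c_1 = sum of the principal 2×2 minors, det = det(Sigma):
  tr = 3 + 4 + 8 = 15,
  c_1 = (3·4 - (-2)²) + (3·8 - (0)²) + (4·8 - (0)²) = 8 + 24 + 32 = 64,
  det = 3·(4·8 - (0)²) - (-2)·((-2)·8 - (0)·(0)) + (0)·((-2)·(0) - 4·(0)) = 3·(32) - (-2)·(-16) + (0)·(0) = 64.
  So p(λ) = λ³ - 15λ² + 64λ - 64.
Step 2 — look for an integer root (rational root theorem: any rational root is an integer divisor of 64). Testing λ = 8:
  p(8) = 512 - 960 + 512 - 64 = 0  ✓
  Dividing out (λ - 8): p(λ) = (λ - 8)(λ² - 7λ + 8).
Step 3 — remaining eigenvalues from the quadratic λ² - 7λ + 8 = 0:
  Δ = 7² - 4·8 = 49 - 32 = 17,  λ = (7 ± √17)/2 = (7 ± 4.1231)/2 ≈ 5.5616 or 1.4384.
  Sorted: λ_1 = 8,  λ_2 = 5.5616,  λ_3 = 1.4384  (check: sum = 15 = tr ✓).

Step 4 — unit eigenvector for λ_1 = 8: v spans the null space of (Sigma - λ_1 I), whose rows are
  r_1 = (-5, -2, 0),  r_2 = (-2, -4, 0),  r_3 = (0, 0, 0).
  v is orthogonal to every row, so take v ∝ r_1 × r_2 = ((-2)·(0) - (0)·(-4), (0)·(-2) - (-5)·(0), (-5)·(-4) - (-2)·(-2)) = (0, 0, 16).
  Rescale (divide by 16): u = (0, 0, 1).
  ||u|| = √((0)² + (0)² + (1)²) = √(1) = 1,  v_1 = u/||u|| ≈ (0, 0, 1) (||v_1|| = 1).

λ_1 = 8,  λ_2 = 5.5616,  λ_3 = 1.4384;  v_1 ≈ (0, 0, 1)


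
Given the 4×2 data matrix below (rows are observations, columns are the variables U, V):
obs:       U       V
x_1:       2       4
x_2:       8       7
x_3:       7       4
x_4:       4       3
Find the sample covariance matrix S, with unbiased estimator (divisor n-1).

Step 1 — column means:
  mean(U) = (2 + 8 + 7 + 4) / 4 = 21/4 = 5.25
  mean(V) = (4 + 7 + 4 + 3) / 4 = 18/4 = 4.5

Step 2 — sample covariance S[i,j] = (1/(n-1)) · Σ_k (x_{k,i} - mean_i) · (x_{k,j} - mean_j), with n-1 = 3.
  S[U,U] = ((-3.25)·(-3.25) + (2.75)·(2.75) + (1.75)·(1.75) + (-1.25)·(-1.25)) / 3 = 22.75/3 = 7.5833
  S[U,V] = ((-3.25)·(-0.5) + (2.75)·(2.5) + (1.75)·(-0.5) + (-1.25)·(-1.5)) / 3 = 9.5/3 = 3.1667
  S[V,V] = ((-0.5)·(-0.5) + (2.5)·(2.5) + (-0.5)·(-0.5) + (-1.5)·(-1.5)) / 3 = 9/3 = 3

S is symmetric (S[j,i] = S[i,j]). Assembling:

S = [[7.5833, 3.1667],
 [3.1667, 3]]


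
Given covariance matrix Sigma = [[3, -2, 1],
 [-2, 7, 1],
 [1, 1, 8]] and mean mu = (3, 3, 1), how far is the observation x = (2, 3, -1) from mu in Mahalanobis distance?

Step 1 — centre the observation: (x - mu) = (-1, 0, -2).

Step 2 — invert Sigma (cofactor / det for 3×3, or solve directly):
  Sigma^{-1} = [[0.4508, 0.1393, -0.0738],
 [0.1393, 0.1885, -0.041],
 [-0.0738, -0.041, 0.1393]].

Step 3 — form the quadratic (x - mu)^T · Sigma^{-1} · (x - mu):
  Sigma^{-1} · (x - mu) = (-0.3033, -0.0574, -0.2049).
  (x - mu)^T · [Sigma^{-1} · (x - mu)] = (-1)·(-0.3033) + (0)·(-0.0574) + (-2)·(-0.2049) = 0.7131.

Step 4 — take square root: d = √(0.7131) ≈ 0.8445.

d(x, mu) = √(0.7131) ≈ 0.8445
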